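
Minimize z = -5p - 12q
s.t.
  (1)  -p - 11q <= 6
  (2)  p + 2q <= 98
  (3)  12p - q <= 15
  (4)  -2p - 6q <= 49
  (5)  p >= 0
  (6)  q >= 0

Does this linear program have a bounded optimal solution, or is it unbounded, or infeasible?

bounded optimum

Vertices and z = -5p - 12q:
  (128/25, 1161/25) → z = -14572/25
  (0, 49) → z = -588
  (5/4, 0) → z = -25/4
  (0, 0) → z = 0
The feasible region has finitely many vertices and no improving ray; the minimum is -588 at (0, 49).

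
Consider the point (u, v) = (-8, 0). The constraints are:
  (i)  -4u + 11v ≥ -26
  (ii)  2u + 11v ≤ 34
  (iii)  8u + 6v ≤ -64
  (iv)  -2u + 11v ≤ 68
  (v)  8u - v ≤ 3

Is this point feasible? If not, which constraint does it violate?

(i): 32 ≥ -26 ✓
(ii): -16 ≤ 34 ✓
(iii): -64 ≤ -64 ✓
(iv): 16 ≤ 68 ✓
(v): -64 ≤ 3 ✓

feasible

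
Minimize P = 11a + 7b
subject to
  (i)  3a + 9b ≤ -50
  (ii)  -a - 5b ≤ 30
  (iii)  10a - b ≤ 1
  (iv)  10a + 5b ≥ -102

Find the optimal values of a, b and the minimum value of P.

a = -8, b = -22/5, minimum P = -594/5

Corner points and P = 11a + 7b:
  (-41/93, -503/93) → P = -1324/31
  (-668/75, -194/75) → P = -2902/25
  (-25/51, -301/51) → P = -794/17
  (-8, -22/5) → P = -594/5

The optimum lies where -a - 5b = 30 and 10a + 5b = -102.
Solving simultaneously gives a = -8, b = -22/5.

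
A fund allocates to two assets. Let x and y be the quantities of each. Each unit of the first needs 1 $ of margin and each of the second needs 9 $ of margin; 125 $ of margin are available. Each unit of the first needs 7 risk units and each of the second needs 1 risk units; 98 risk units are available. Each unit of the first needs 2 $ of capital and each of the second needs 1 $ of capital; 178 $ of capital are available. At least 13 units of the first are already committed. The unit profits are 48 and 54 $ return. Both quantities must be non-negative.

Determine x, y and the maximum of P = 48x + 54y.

x = 13, y = 7, maximum P = 1002

Corner points and P = 48x + 54y:
  (14, 0) → P = 672
  (13, 0) → P = 624
  (13, 7) → P = 1002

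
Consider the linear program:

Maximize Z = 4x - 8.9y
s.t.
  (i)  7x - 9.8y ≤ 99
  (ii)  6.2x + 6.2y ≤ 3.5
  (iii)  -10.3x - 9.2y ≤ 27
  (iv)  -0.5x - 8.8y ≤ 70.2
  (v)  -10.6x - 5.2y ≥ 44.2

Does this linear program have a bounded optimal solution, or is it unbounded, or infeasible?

bounded optimum

Extreme points and Z = 4x - 8.9y:
  (-9980/341, 20345/682) → Z = -521821/1364
  (-7306/837, 15557/1674) → Z = -656351/5580
  (-6656/1099, 8453/2198) → Z = -1284797/21980
The feasible region has finitely many vertices and no improving ray; the maximum is -1284797/21980 at (-6656/1099, 8453/2198).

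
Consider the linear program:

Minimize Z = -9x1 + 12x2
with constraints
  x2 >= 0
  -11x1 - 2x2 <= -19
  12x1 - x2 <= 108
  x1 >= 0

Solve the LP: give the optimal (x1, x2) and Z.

The feasible region is unbounded (it extends along (1, 12), (0, 1)), but Z strictly increases along every unbounded feasible direction, so there is no improving ray and the minimum is attained at a vertex.

x1 = 9, x2 = 0, minimum Z = -81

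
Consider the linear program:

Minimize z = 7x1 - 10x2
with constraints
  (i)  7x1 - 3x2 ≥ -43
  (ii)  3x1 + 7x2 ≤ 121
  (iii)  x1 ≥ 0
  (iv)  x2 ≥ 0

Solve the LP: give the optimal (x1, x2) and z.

x1 = 31/29, x2 = 488/29, minimum z = -4663/29

Vertices and z = 7x1 - 10x2:
  (31/29, 488/29) → z = -4663/29
  (0, 43/3) → z = -430/3
  (121/3, 0) → z = 847/3
  (0, 0) → z = 0

The optimum lies where 7x1 - 3x2 = -43 and 3x1 + 7x2 = 121.
Solving simultaneously gives x1 = 31/29, x2 = 488/29.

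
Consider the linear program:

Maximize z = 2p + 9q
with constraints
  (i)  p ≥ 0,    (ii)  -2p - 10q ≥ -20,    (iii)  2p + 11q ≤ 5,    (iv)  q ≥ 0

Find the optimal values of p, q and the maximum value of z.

p = 5/2, q = 0, maximum z = 5

Feasible corners and z = 2p + 9q:
  (0, 5/11) → z = 45/11
  (0, 0) → z = 0
  (5/2, 0) → z = 5

At the optimal vertex, 2p + 11q = 5 and q = 0.
Solving simultaneously gives p = 5/2, q = 0.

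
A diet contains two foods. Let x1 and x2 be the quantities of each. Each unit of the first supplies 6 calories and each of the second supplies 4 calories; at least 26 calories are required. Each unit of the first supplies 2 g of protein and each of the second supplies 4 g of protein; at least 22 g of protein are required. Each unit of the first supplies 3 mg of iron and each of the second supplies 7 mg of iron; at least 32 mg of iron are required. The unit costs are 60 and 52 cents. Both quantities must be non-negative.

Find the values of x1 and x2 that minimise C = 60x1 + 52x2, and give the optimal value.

Feasible corners and C = 60x1 + 52x2:
  (0, 13/2) → C = 338
  (11, 0) → C = 660
  (1, 5) → C = 320
The feasible region is unbounded (it extends along (0, 1), (1, 0)), but C strictly increases along every unbounded feasible direction, so there is no improving ray and the minimum is attained at a vertex.

x1 = 1, x2 = 5, minimum C = 320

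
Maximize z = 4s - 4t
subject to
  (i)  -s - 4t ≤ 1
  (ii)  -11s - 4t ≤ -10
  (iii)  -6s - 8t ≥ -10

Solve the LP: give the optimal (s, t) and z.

Vertices and z = 4s - 4t:
  (11/10, -21/40) → z = 13/2
  (3, -1) → z = 16
  (5/8, 25/32) → z = -5/8

The binding constraints are -s - 4t = 1 and -6s - 8t = -10.
Solving simultaneously gives s = 3, t = -1.

s = 3, t = -1, maximum z = 16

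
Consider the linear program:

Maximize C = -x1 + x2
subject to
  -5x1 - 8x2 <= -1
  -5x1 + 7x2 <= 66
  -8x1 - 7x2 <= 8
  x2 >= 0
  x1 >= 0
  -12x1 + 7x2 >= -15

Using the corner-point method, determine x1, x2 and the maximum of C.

The binding constraints are -5x1 + 7x2 = 66 and x1 = 0.
Solving simultaneously gives x1 = 0, x2 = 66/7.

x1 = 0, x2 = 66/7, maximum C = 66/7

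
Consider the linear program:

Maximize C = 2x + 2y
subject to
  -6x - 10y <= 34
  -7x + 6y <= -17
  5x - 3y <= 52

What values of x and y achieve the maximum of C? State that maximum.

Extreme points and C = 2x + 2y:
  (-17/53, -170/53) → C = -374/53
  (209/34, -241/34) → C = -32/17
  (29, 31) → C = 120

The binding constraints are -7x + 6y = -17 and 5x - 3y = 52.
Solving simultaneously gives x = 29, y = 31.

x = 29, y = 31, maximum C = 120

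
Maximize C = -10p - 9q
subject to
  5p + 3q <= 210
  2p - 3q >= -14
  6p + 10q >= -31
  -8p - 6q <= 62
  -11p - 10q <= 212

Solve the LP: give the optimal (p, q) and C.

Corner points and C = -10p - 9q:
  (28, 70/3) → C = -490
  (2193/32, -1415/32) → C = -9195/32
  (-233/38, 11/19) → C = 1066/19

p = -233/38, q = 11/19, maximum C = 1066/19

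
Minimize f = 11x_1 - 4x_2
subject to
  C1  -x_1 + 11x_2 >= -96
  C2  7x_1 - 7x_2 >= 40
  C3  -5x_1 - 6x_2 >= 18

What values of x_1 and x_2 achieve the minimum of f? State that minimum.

x_1 = -116/35, x_2 = -316/35, minimum f = -12/35

Extreme points and f = 11x_1 - 4x_2:
  (-116/35, -316/35) → f = -12/35
  (378/61, -498/61) → f = 6150/61
  (114/77, -326/77) → f = 2558/77

The binding constraints are -x_1 + 11x_2 = -96 and 7x_1 - 7x_2 = 40.
Solving simultaneously gives x_1 = -116/35, x_2 = -316/35.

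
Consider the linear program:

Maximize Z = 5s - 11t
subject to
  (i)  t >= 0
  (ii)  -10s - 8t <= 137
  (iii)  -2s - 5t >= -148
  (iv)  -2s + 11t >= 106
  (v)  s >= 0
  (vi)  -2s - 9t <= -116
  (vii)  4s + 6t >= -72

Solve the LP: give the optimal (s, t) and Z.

s = 549/16, t = 127/8, maximum Z = -49/16

Corner points and Z = 5s - 11t:
  (549/16, 127/8) → Z = -49/16
  (0, 148/5) → Z = -1628/5
  (161/20, 111/10) → Z = -1637/20
  (0, 116/9) → Z = -1276/9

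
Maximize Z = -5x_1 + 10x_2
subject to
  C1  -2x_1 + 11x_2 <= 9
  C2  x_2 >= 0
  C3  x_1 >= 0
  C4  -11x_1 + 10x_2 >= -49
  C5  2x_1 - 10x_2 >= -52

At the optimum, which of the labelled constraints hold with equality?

Vertices and Z = -5x_1 + 10x_2:
  (0, 9/11) → Z = 90/11
  (629/101, 197/101) → Z = -1175/101
  (0, 0) → Z = 0
  (49/11, 0) → Z = -245/11

The maximum is at (0, 9/11). Substituting into each constraint, equality holds for C1 and C3; the remaining constraints have slack.

C1 and C3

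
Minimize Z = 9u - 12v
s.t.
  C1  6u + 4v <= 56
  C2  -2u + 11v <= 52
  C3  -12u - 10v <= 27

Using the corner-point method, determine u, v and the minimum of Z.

u = -43/8, v = 15/4, minimum Z = -747/8

Vertices and Z = 9u - 12v:
  (204/37, 212/37) → Z = -708/37
  (167/3, -139/2) → Z = 1335
  (-43/8, 15/4) → Z = -747/8

The optimum lies where -2u + 11v = 52 and -12u - 10v = 27.
Solving simultaneously gives u = -43/8, v = 15/4.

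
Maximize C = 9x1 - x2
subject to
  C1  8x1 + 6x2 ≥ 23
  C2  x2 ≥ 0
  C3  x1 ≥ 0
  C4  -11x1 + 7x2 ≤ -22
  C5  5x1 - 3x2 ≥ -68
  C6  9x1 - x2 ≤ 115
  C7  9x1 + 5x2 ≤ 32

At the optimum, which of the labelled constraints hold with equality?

C2 and C7

Vertices and C = 9x1 - x2:
  (23/8, 0) → C = 207/8
  (293/122, 77/122) → C = 1280/61
  (32/9, 0) → C = 32
  (167/59, 77/59) → C = 1426/59

The maximum is at (32/9, 0). Substituting into each constraint, equality holds for C2 and C7; the remaining constraints have slack.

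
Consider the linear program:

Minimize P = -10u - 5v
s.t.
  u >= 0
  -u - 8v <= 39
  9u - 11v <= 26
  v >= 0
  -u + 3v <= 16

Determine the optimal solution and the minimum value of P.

u = 127/8, v = 85/8, minimum P = -1695/8

Feasible corners and P = -10u - 5v:
  (0, 0) → P = 0
  (0, 16/3) → P = -80/3
  (26/9, 0) → P = -260/9
  (127/8, 85/8) → P = -1695/8

The optimum lies where 9u - 11v = 26 and -u + 3v = 16.
Solving simultaneously gives u = 127/8, v = 85/8.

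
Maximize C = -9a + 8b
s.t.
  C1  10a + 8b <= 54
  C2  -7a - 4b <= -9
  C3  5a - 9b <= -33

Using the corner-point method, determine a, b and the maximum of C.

a = -9, b = 18, maximum C = 225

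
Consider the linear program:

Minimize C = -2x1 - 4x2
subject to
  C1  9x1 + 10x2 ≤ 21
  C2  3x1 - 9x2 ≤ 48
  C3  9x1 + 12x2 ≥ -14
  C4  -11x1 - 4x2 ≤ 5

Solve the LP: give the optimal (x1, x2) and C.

Corner points and C = -2x1 - 4x2:
  (223/37, -123/37) → C = 46/37
  (-67/37, 138/37) → C = -418/37
  (50/13, -158/39) → C = 332/39
  (-1/24, -109/96) → C = 37/8

x1 = -67/37, x2 = 138/37, minimum C = -418/37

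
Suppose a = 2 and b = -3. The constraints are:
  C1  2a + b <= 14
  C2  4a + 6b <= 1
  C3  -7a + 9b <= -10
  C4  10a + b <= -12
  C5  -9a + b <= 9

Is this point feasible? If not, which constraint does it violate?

Constraint C4: 10a + b = 17, which is not ≤ -12. All other constraints are satisfied.

not feasible — violates C4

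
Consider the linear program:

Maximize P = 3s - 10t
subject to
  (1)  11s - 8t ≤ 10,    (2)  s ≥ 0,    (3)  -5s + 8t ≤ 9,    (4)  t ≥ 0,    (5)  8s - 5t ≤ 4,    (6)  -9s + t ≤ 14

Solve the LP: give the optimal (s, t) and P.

s = 1/2, t = 0, maximum P = 3/2

Vertices and P = 3s - 10t:
  (0, 9/8) → P = -45/4
  (0, 0) → P = 0
  (77/39, 92/39) → P = -53/3
  (1/2, 0) → P = 3/2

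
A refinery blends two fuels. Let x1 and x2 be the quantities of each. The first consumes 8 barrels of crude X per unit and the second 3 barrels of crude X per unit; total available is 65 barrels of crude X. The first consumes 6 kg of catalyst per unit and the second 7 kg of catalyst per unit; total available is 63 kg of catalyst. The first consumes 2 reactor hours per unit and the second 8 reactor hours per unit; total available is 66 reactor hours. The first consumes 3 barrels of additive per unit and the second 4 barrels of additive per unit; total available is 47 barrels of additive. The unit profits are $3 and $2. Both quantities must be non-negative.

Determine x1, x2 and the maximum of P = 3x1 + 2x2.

x1 = 7, x2 = 3, maximum P = 27

Extreme points and P = 3x1 + 2x2:
  (0, 0) → P = 0
  (0, 33/4) → P = 33/2
  (65/8, 0) → P = 195/8
  (7, 3) → P = 27
  (21/17, 135/17) → P = 333/17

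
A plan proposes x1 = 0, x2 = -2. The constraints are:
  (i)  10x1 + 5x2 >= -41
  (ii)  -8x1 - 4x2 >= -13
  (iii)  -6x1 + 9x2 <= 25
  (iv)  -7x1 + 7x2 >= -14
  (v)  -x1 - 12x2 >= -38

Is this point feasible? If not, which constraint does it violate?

(i): -10 ≥ -41 ✓
(ii): 8 ≥ -13 ✓
(iii): -18 ≤ 25 ✓
(iv): -14 ≥ -14 ✓
(v): 24 ≥ -38 ✓

feasible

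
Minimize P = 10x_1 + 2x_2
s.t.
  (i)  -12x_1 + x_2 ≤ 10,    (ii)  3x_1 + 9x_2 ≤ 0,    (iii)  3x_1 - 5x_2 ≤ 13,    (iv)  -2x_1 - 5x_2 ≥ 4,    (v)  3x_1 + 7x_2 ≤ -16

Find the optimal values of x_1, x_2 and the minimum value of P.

The binding constraints are -12x_1 + x_2 = 10 and 3x_1 - 5x_2 = 13.
Solving simultaneously gives x_1 = -21/19, x_2 = -62/19.

x_1 = -21/19, x_2 = -62/19, minimum P = -334/19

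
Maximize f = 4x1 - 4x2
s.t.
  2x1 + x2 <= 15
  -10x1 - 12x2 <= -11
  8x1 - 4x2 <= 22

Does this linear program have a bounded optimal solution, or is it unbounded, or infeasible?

Vertices and f = 4x1 - 4x2:
  (41/8, 19/4) → f = 3/2
  (77/34, -33/34) → f = 220/17
The feasible region has finitely many vertices and no improving ray; the maximum is 220/17 at (77/34, -33/34).

bounded optimum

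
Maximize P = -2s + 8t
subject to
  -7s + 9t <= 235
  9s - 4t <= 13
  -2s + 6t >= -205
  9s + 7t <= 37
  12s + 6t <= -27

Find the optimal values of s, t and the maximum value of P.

s = -551/50, t = 877/50, maximum P = 4059/25

Feasible corners and P = -2s + 8t:
  (-1085/8, -635/8) → P = -1455/4
  (-551/50, 877/50) → P = 4059/25
  (-371/23, -1819/46) → P = -6534/23
  (-5/17, -133/34) → P = -522/17

The binding constraints are -7s + 9t = 235 and 12s + 6t = -27.
Solving simultaneously gives s = -551/50, t = 877/50.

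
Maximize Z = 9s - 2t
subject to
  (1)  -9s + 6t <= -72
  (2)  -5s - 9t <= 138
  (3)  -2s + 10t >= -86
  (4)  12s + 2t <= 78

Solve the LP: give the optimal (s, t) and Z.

Vertices and Z = 9s - 2t:
  (34/13, -105/13) → Z = 516/13
  (34/5, -9/5) → Z = 324/5
  (238/31, -219/31) → Z = 2580/31

The binding constraints are -2s + 10t = -86 and 12s + 2t = 78.
Solving simultaneously gives s = 238/31, t = -219/31.

s = 238/31, t = -219/31, maximum Z = 2580/31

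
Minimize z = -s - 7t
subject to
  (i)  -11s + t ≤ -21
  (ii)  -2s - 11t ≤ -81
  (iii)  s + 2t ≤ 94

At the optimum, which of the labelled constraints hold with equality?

(i) and (iii)

Extreme points and z = -s - 7t:
  (104/41, 283/41) → z = -2085/41
  (136/23, 1013/23) → z = -7227/23
  (872/7, -107/7) → z = -123/7

The minimum is at (136/23, 1013/23). Substituting into each constraint, equality holds for (i) and (iii); the remaining constraints have slack.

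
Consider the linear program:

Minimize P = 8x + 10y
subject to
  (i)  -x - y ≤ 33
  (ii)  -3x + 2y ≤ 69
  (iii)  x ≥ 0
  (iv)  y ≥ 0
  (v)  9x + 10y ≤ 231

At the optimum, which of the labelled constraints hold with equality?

(iii) and (iv)

Feasible corners and P = 8x + 10y:
  (0, 0) → P = 0
  (0, 231/10) → P = 231
  (77/3, 0) → P = 616/3

The minimum is at (0, 0). Substituting into each constraint, equality holds for (iii) and (iv); the remaining constraints have slack.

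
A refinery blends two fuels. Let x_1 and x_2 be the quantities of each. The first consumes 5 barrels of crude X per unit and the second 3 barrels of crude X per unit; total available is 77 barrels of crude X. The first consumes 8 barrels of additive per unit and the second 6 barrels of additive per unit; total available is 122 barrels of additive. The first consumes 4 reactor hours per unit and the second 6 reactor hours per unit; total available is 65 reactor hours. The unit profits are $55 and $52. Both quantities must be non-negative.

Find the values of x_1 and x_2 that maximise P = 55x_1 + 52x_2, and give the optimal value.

x_1 = 57/4, x_2 = 4/3, maximum P = 10237/12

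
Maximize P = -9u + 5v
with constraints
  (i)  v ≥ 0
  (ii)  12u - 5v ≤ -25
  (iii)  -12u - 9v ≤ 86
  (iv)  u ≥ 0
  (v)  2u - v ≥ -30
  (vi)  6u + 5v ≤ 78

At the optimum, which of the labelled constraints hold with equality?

(iv) and (vi)

Corner points and P = -9u + 5v:
  (0, 5) → P = 25
  (53/18, 181/15) → P = 203/6
  (0, 78/5) → P = 78

The maximum is at (0, 78/5). Substituting into each constraint, equality holds for (iv) and (vi); the remaining constraints have slack.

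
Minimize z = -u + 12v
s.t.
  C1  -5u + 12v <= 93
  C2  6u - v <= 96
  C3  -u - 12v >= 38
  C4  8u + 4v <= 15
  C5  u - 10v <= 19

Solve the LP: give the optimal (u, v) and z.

Extreme points and z = -u + 12v:
  (-131/6, -97/72) → z = 17/3
  (-579/19, -94/19) → z = -549/19
  (-76/11, -57/22) → z = -266/11

At the optimal vertex, -5u + 12v = 93 and u - 10v = 19.
Solving simultaneously gives u = -579/19, v = -94/19.

u = -579/19, v = -94/19, minimum z = -549/19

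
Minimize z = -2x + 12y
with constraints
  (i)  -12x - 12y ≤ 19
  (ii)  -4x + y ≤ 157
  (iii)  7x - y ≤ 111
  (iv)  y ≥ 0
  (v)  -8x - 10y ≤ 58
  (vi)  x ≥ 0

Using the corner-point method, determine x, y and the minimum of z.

Vertices and z = -2x + 12y:
  (268/3, 1543/3) → z = 17980/3
  (0, 157) → z = 1884
  (111/7, 0) → z = -222/7
  (0, 0) → z = 0

x = 111/7, y = 0, minimum z = -222/7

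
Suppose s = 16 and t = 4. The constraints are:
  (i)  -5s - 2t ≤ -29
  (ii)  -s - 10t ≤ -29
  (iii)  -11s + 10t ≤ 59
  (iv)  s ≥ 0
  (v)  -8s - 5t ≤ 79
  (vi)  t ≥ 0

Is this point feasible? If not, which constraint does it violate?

(i): -88 ≤ -29 ✓
(ii): -56 ≤ -29 ✓
(iii): -136 ≤ 59 ✓
(iv): 16 ≥ 0 ✓
(v): -148 ≤ 79 ✓
(vi): 4 ≥ 0 ✓

feasible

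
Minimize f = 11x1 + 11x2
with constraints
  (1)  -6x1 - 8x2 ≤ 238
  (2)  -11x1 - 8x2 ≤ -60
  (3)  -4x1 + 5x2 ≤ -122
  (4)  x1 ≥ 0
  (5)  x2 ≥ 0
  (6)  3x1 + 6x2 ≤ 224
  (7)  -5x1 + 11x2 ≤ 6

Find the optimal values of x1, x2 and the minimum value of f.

x1 = 61/2, x2 = 0, minimum f = 671/2

Feasible corners and f = 11x1 + 11x2:
  (61/2, 0) → f = 671/2
  (1852/39, 530/39) → f = 8734/13
  (224/3, 0) → f = 2464/3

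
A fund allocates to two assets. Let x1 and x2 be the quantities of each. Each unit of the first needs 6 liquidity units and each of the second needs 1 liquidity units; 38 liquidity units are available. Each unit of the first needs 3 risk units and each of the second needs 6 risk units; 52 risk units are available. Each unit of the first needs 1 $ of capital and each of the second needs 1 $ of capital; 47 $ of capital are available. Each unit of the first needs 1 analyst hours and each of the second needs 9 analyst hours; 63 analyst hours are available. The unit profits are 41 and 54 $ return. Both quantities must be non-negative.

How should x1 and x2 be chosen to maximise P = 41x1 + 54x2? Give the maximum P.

x1 = 16/3, x2 = 6, maximum P = 1628/3

The optimum lies where 6x1 + x2 = 38 and 3x1 + 6x2 = 52.
Solving simultaneously gives x1 = 16/3, x2 = 6.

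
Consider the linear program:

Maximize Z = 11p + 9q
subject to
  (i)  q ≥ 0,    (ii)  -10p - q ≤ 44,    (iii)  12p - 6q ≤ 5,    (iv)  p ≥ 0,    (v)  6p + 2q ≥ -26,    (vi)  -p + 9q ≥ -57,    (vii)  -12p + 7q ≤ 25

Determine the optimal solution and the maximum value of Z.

p = 185/12, q = 30, maximum Z = 5275/12

The optimum lies where 12p - 6q = 5 and -12p + 7q = 25.
Solving simultaneously gives p = 185/12, q = 30.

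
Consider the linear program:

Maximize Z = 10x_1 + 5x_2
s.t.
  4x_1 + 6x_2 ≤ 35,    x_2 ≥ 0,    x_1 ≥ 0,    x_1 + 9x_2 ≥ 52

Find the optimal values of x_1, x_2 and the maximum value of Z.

x_1 = 1/10, x_2 = 173/30, maximum Z = 179/6

Feasible corners and Z = 10x_1 + 5x_2:
  (0, 35/6) → Z = 175/6
  (1/10, 173/30) → Z = 179/6
  (0, 52/9) → Z = 260/9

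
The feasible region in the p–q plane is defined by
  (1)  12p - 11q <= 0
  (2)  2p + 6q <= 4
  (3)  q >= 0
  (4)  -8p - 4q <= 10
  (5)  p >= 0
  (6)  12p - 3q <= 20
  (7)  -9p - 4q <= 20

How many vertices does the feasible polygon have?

3

The feasible vertices (each the meet of two boundaries and inside every other half-plane) are:
  (22/47, 24/47)
  (0, 0)
  (0, 2/3)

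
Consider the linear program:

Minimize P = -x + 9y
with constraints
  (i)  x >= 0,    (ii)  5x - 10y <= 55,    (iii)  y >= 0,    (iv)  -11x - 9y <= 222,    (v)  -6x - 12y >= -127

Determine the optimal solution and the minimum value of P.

Corner points and P = -x + 9y:
  (0, 0) → P = 0
  (0, 127/12) → P = 381/4
  (11, 0) → P = -11
  (193/12, 61/24) → P = 163/24

x = 11, y = 0, minimum P = -11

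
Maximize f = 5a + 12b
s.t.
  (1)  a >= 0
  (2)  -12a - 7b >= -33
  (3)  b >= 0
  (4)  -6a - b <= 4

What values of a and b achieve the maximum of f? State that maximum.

Vertices and f = 5a + 12b:
  (0, 33/7) → f = 396/7
  (0, 0) → f = 0
  (11/4, 0) → f = 55/4

The optimum lies where a = 0 and -12a - 7b = -33.
Solving simultaneously gives a = 0, b = 33/7.

a = 0, b = 33/7, maximum f = 396/7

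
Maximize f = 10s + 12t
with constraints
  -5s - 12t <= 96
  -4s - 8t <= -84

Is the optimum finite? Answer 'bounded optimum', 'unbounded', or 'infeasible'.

From the feasible point (222, -201/2), moving in the direction (12, -5) keeps every constraint satisfied while f increases without bound.

unbounded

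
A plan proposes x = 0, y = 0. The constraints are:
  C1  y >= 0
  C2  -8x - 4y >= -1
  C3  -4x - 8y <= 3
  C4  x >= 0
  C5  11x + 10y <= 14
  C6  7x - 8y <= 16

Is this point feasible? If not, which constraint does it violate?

C1: 0 ≥ 0 ✓
C2: 0 ≥ -1 ✓
C3: 0 ≤ 3 ✓
C4: 0 ≥ 0 ✓
C5: 0 ≤ 14 ✓
C6: 0 ≤ 16 ✓

feasible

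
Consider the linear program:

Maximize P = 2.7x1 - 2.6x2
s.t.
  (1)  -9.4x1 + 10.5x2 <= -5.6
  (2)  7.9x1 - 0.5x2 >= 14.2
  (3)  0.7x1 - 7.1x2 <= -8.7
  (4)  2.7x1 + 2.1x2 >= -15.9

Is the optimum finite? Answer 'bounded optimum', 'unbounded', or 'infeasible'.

unbounded

From the feasible point (13111/5939, 8570/5939), moving in the direction (7.1, 0.7) keeps every constraint satisfied while P increases without bound.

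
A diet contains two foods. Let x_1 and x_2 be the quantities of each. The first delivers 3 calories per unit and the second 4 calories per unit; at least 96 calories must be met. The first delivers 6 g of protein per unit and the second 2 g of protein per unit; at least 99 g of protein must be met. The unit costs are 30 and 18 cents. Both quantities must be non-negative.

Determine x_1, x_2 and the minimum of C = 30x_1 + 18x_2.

x_1 = 34/3, x_2 = 31/2, minimum C = 619

Extreme points and C = 30x_1 + 18x_2:
  (0, 99/2) → C = 891
  (32, 0) → C = 960
  (34/3, 31/2) → C = 619
The feasible region is unbounded (it extends along (0, 1), (1, 0)), but C strictly increases along every unbounded feasible direction, so there is no improving ray and the minimum is attained at a vertex.

The binding constraints are 3x_1 + 4x_2 = 96 and 6x_1 + 2x_2 = 99.
Solving simultaneously gives x_1 = 34/3, x_2 = 31/2.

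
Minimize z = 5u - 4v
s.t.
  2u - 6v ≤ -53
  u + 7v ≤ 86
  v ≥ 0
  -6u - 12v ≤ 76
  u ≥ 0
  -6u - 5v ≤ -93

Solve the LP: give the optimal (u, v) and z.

u = 221/37, v = 423/37, minimum z = -587/37

Vertices and z = 5u - 4v:
  (29/4, 45/4) → z = -35/4
  (293/46, 252/23) → z = -551/46
  (221/37, 423/37) → z = -587/37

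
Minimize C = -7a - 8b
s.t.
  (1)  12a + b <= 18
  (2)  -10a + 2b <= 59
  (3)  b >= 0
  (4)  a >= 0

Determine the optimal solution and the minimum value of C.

a = 0, b = 18, minimum C = -144

Corner points and C = -7a - 8b:
  (3/2, 0) → C = -21/2
  (0, 18) → C = -144
  (0, 0) → C = 0

At the optimal vertex, 12a + b = 18 and a = 0.
Solving simultaneously gives a = 0, b = 18.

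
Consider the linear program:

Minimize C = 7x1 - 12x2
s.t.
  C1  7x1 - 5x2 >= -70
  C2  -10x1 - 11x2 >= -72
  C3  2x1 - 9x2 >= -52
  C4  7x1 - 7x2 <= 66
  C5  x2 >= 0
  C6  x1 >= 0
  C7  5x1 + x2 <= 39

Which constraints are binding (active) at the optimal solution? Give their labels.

C3 and C6

Corner points and C = 7x1 - 12x2:
  (19/28, 83/14) → C = -1859/28
  (36/5, 0) → C = 252/5
  (0, 52/9) → C = -208/3
  (0, 0) → C = 0

The minimum is at (0, 52/9). Substituting into each constraint, equality holds for C3 and C6; the remaining constraints have slack.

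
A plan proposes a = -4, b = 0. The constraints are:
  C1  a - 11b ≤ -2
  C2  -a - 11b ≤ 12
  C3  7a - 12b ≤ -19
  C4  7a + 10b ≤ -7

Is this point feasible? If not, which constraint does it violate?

C1: -4 ≤ -2 ✓
C2: 4 ≤ 12 ✓
C3: -28 ≤ -19 ✓
C4: -28 ≤ -7 ✓

feasible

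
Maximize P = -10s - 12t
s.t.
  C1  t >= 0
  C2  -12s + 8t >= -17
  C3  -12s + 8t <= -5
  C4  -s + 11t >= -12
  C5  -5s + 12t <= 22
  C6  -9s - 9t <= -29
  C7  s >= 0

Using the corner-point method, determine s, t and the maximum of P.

s = 77/36, t = 13/12, maximum P = -619/18

Feasible corners and P = -10s - 12t:
  (95/26, 349/104) → P = -1997/26
  (77/36, 13/12) → P = -619/18
  (59/26, 289/104) → P = -1457/26
  (277/180, 101/60) → P = -3203/90

The binding constraints are -12s + 8t = -17 and -9s - 9t = -29.
Solving simultaneously gives s = 77/36, t = 13/12.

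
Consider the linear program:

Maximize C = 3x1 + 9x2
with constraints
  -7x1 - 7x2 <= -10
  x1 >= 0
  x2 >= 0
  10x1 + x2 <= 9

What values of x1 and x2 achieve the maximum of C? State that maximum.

x1 = 0, x2 = 9, maximum C = 81

Extreme points and C = 3x1 + 9x2:
  (0, 10/7) → C = 90/7
  (53/63, 37/63) → C = 164/21
  (0, 9) → C = 81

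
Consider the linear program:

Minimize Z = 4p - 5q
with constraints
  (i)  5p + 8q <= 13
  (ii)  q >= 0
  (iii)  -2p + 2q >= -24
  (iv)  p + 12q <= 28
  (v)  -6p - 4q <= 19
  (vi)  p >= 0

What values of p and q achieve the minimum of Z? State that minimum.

Vertices and Z = 4p - 5q:
  (13/5, 0) → Z = 52/5
  (0, 13/8) → Z = -65/8
  (0, 0) → Z = 0

The binding constraints are 5p + 8q = 13 and p = 0.
Solving simultaneously gives p = 0, q = 13/8.

p = 0, q = 13/8, minimum Z = -65/8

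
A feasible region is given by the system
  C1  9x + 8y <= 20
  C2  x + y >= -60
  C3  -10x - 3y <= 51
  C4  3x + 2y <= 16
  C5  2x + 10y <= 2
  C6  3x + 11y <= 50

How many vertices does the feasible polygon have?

5

The feasible vertices (each the meet of two boundaries and inside every other half-plane) are:
  (44/3, -14)
  (92/37, -11/37)
  (129/7, -549/7)
  (136, -196)
  (-258/47, 61/47)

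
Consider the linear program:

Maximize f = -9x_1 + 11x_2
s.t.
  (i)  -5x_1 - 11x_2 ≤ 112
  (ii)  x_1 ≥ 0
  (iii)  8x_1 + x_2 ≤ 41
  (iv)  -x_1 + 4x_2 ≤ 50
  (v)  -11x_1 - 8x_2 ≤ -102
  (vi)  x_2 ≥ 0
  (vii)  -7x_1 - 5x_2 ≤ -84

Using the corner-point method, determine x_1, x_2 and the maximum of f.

x_1 = 86/33, x_2 = 434/33, maximum f = 4000/33

Feasible corners and f = -9x_1 + 11x_2:
  (38/11, 147/11) → f = 1275/11
  (11/3, 35/3) → f = 286/3
  (86/33, 434/33) → f = 4000/33

The optimum lies where -x_1 + 4x_2 = 50 and -7x_1 - 5x_2 = -84.
Solving simultaneously gives x_1 = 86/33, x_2 = 434/33.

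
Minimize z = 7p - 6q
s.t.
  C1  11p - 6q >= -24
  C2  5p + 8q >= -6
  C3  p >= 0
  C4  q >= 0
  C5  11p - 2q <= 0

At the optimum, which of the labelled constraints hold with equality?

Feasible corners and z = 7p - 6q:
  (0, 4) → z = -24
  (12/11, 6) → z = -312/11
  (0, 0) → z = 0

The minimum is at (12/11, 6). Substituting into each constraint, equality holds for C1 and C5; the remaining constraints have slack.

C1 and C5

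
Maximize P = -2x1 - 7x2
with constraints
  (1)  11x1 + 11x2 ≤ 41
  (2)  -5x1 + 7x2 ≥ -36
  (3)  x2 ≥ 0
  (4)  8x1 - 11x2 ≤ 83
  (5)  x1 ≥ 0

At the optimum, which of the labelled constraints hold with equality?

(3) and (5)

Vertices and P = -2x1 - 7x2:
  (41/11, 0) → P = -82/11
  (0, 41/11) → P = -287/11
  (0, 0) → P = 0

The maximum is at (0, 0). Substituting into each constraint, equality holds for (3) and (5); the remaining constraints have slack.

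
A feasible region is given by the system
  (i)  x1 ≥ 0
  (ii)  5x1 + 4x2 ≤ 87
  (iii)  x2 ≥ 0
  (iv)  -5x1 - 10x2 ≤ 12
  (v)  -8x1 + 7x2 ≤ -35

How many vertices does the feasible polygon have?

3

Pairwise boundary intersections that survive every other constraint:
  (87/5, 0)
  (749/67, 521/67)
  (35/8, 0)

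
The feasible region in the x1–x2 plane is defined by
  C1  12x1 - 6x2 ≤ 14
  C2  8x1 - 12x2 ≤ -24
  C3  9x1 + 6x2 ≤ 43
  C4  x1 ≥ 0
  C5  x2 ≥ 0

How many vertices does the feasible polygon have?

The feasible vertices (each the meet of two boundaries and inside every other half-plane) are:
  (31/13, 140/39)
  (0, 2)
  (0, 43/6)

3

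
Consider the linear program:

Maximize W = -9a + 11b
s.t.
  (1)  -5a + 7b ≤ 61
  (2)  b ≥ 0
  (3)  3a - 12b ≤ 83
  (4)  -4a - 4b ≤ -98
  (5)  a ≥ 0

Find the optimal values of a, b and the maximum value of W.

a = 221/24, b = 367/24, maximum W = 256/3

The feasible region is unbounded (it extends along (4, 1), (7, 5)), but W strictly decreases along every unbounded feasible direction, so there is no improving ray and the maximum is attained at a vertex.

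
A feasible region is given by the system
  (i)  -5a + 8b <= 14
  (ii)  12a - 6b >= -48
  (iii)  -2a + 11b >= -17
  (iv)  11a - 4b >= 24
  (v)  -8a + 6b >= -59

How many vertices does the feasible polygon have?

4

Pairwise boundary intersections that survive every other constraint:
  (62/17, 137/34)
  (278/17, 407/34)
  (196/113, -139/113)
  (547/76, -9/38)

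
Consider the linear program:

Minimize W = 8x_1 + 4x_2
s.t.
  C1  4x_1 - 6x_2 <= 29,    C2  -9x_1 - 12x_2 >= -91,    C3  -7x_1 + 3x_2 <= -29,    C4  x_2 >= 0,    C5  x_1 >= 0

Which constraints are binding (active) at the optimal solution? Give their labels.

Corner points and W = 8x_1 + 4x_2:
  (149/17, 103/102) → W = 3782/51
  (29/4, 0) → W = 58
  (207/37, 376/111) → W = 6472/111
  (29/7, 0) → W = 232/7

The minimum is at (29/7, 0). Substituting into each constraint, equality holds for C3 and C4; the remaining constraints have slack.

C3 and C4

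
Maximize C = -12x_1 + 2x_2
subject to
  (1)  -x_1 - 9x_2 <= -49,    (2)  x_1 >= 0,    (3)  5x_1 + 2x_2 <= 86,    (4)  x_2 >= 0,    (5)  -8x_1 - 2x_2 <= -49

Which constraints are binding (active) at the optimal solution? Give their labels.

(2) and (3)

Corner points and C = -12x_1 + 2x_2:
  (676/43, 159/43) → C = -7794/43
  (49/10, 49/10) → C = -49
  (0, 43) → C = 86
  (0, 49/2) → C = 49

The maximum is at (0, 43). Substituting into each constraint, equality holds for (2) and (3); the remaining constraints have slack.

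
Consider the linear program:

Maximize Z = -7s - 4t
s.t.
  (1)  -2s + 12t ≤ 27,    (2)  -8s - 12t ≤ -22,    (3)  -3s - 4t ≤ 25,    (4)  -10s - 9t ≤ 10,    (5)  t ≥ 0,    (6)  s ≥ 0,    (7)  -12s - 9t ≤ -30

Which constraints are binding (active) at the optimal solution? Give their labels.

(1) and (7)

Extreme points and Z = -7s - 4t:
  (13/18, 64/27) → Z = -785/54
  (11/4, 0) → Z = -77/4
  (9/4, 1/3) → Z = -205/12
The feasible region is unbounded (it extends along (6, 1), (1, 0)), but Z strictly decreases along every unbounded feasible direction, so there is no improving ray and the maximum is attained at a vertex.

The maximum is at (13/18, 64/27). Substituting into each constraint, equality holds for (1) and (7); the remaining constraints have slack.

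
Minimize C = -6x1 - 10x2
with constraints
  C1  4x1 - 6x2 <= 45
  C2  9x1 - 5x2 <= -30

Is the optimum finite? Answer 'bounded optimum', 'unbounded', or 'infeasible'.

unbounded

From the feasible point (-405/34, -525/34), moving in the direction (5, 9) keeps every constraint satisfied while C decreases without bound.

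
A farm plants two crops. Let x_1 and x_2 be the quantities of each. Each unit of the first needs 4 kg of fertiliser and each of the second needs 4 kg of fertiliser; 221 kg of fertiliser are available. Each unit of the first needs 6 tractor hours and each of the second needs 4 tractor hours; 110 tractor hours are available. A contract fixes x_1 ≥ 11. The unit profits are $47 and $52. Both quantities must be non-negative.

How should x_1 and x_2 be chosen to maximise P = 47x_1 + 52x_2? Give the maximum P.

x_1 = 11, x_2 = 11, maximum P = 1089

Vertices and P = 47x_1 + 52x_2:
  (55/3, 0) → P = 2585/3
  (11, 0) → P = 517
  (11, 11) → P = 1089

The optimum lies where 6x_1 + 4x_2 = 110 and x_1 = 11.
Solving simultaneously gives x_1 = 11, x_2 = 11.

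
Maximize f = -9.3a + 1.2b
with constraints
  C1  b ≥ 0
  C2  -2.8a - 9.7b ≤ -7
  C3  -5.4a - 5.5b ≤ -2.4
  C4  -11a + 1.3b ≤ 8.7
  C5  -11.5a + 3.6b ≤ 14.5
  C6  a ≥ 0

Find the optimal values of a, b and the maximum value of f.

The feasible region is unbounded (it extends along (1, 0), (36, 115)), but f strictly decreases along every unbounded feasible direction, so there is no improving ray and the maximum is attained at a vertex.

a = 0, b = 145/36, maximum f = 29/6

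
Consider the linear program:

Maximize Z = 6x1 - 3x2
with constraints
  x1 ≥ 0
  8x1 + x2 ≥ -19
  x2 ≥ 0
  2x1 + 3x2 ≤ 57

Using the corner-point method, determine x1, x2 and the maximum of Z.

x1 = 57/2, x2 = 0, maximum Z = 171

The optimum lies where x2 = 0 and 2x1 + 3x2 = 57.
Solving simultaneously gives x1 = 57/2, x2 = 0.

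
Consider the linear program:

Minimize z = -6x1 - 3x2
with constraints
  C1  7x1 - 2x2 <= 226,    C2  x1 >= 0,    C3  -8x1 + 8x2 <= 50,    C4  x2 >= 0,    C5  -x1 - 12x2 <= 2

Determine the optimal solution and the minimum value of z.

Feasible corners and z = -6x1 - 3x2:
  (477/10, 1079/20) → z = -8961/20
  (226/7, 0) → z = -1356/7
  (0, 25/4) → z = -75/4
  (0, 0) → z = 0

x1 = 477/10, x2 = 1079/20, minimum z = -8961/20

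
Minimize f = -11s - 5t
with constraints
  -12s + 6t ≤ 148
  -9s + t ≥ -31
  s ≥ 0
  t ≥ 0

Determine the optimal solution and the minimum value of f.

s = 167/21, t = 284/7, minimum f = -871/3

Feasible corners and f = -11s - 5t:
  (167/21, 284/7) → f = -871/3
  (0, 74/3) → f = -370/3
  (31/9, 0) → f = -341/9
  (0, 0) → f = 0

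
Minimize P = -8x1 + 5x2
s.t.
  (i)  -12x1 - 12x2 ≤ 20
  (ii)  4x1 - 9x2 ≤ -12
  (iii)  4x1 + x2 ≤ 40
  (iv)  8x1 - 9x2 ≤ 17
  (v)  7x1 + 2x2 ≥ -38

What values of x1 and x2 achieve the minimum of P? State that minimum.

Feasible corners and P = -8x1 + 5x2:
  (-27/13, 16/39) → P = 56/3
  (-104/15, 79/15) → P = 409/5
  (29/4, 41/9) → P = -317/9
  (377/44, 63/11) → P = -439/11
The feasible region is unbounded (it extends along (-1, 4), (-2, 7)), but P strictly increases along every unbounded feasible direction, so there is no improving ray and the minimum is attained at a vertex.

The optimum lies where 4x1 + x2 = 40 and 8x1 - 9x2 = 17.
Solving simultaneously gives x1 = 377/44, x2 = 63/11.

x1 = 377/44, x2 = 63/11, minimum P = -439/11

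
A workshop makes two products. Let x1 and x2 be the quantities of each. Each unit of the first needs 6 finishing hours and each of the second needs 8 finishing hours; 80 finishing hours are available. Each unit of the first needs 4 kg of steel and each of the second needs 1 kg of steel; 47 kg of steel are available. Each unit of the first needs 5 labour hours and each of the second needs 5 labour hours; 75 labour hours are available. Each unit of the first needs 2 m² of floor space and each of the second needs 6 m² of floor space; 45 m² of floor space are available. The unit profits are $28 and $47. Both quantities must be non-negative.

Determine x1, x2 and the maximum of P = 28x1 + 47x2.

Feasible corners and P = 28x1 + 47x2:
  (0, 0) → P = 0
  (0, 15/2) → P = 705/2
  (47/4, 0) → P = 329
  (148/13, 19/13) → P = 5037/13
  (6, 11/2) → P = 853/2

At the optimal vertex, 6x1 + 8x2 = 80 and 2x1 + 6x2 = 45.
Solving simultaneously gives x1 = 6, x2 = 11/2.

x1 = 6, x2 = 11/2, maximum P = 853/2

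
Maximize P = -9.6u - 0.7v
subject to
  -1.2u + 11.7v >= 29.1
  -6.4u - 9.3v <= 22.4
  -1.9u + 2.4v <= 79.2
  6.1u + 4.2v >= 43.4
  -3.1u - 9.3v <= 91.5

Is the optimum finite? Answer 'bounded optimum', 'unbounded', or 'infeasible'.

Vertices and P = -9.6u - 0.7v:
  (1428/283, 2551/849) → P = -429121/8490
  (-3808/377, 28279/1131) → P = 898751/11310
The feasible region has finitely many vertices and no improving ray; the maximum is 898751/11310 at (-3808/377, 28279/1131).

bounded optimum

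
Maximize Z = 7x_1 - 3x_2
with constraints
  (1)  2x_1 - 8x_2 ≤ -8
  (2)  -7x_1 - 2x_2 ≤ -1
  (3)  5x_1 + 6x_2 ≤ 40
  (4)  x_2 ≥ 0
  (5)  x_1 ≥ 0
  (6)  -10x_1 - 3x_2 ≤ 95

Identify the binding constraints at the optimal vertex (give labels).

(1) and (3)

Extreme points and Z = 7x_1 - 3x_2:
  (68/13, 30/13) → Z = 386/13
  (0, 1) → Z = -3
  (0, 20/3) → Z = -20

The maximum is at (68/13, 30/13). Substituting into each constraint, equality holds for (1) and (3); the remaining constraints have slack.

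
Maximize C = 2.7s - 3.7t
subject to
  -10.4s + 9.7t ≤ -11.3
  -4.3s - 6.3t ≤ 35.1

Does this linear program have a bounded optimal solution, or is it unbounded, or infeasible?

From the feasible point (-26928/10723, -41363/10723), moving in the direction (6.3, -4.3) keeps every constraint satisfied while C increases without bound.

unbounded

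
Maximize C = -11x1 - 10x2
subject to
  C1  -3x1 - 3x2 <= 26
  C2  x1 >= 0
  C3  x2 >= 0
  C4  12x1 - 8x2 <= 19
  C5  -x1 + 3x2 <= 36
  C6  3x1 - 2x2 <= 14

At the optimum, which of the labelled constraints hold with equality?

Feasible corners and C = -11x1 - 10x2:
  (0, 0) → C = 0
  (0, 12) → C = -120
  (19/12, 0) → C = -209/12
  (345/28, 451/28) → C = -8305/28

The maximum is at (0, 0). Substituting into each constraint, equality holds for C2 and C3; the remaining constraints have slack.

C2 and C3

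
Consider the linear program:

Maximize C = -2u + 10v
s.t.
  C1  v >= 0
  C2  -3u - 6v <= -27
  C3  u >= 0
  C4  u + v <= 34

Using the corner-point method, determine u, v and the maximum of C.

Feasible corners and C = -2u + 10v:
  (9, 0) → C = -18
  (34, 0) → C = -68
  (0, 9/2) → C = 45
  (0, 34) → C = 340

u = 0, v = 34, maximum C = 340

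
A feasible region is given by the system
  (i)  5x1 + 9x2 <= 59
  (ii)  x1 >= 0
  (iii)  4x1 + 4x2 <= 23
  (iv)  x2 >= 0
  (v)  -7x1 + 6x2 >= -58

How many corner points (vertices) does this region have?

3

Of the 10 pairwise boundary intersections, those satisfying every inequality are:
  (0, 23/4)
  (0, 0)
  (23/4, 0)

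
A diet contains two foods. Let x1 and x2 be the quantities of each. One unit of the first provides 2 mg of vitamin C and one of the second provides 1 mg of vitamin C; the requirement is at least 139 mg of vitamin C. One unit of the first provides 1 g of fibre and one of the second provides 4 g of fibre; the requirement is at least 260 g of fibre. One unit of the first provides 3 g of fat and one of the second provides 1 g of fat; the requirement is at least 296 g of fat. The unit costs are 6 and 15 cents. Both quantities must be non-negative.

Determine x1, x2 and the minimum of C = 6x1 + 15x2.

Feasible corners and C = 6x1 + 15x2:
  (0, 296) → C = 4440
  (260, 0) → C = 1560
  (84, 44) → C = 1164
The feasible region is unbounded (it extends along (0, 1), (1, 0)), but C strictly increases along every unbounded feasible direction, so there is no improving ray and the minimum is attained at a vertex.

The binding constraints are x1 + 4x2 = 260 and 3x1 + x2 = 296.
Solving simultaneously gives x1 = 84, x2 = 44.

x1 = 84, x2 = 44, minimum C = 1164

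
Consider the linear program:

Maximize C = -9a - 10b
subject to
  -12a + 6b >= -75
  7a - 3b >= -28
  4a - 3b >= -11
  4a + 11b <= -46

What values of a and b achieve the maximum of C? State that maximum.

a = -131/2, b = -287/2, maximum C = 4049/2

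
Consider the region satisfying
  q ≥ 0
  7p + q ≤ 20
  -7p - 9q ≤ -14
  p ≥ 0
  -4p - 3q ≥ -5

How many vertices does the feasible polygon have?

3

Of the 10 pairwise boundary intersections, those satisfying every inequality are:
  (0, 14/9)
  (1/5, 7/5)
  (0, 5/3)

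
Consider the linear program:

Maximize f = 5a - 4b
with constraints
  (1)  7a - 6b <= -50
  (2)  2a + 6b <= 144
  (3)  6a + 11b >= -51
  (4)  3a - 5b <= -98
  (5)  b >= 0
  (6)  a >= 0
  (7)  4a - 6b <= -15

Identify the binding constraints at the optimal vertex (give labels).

Feasible corners and f = 5a - 4b:
  (33/7, 157/7) → f = -463/7
  (0, 24) → f = -96
  (0, 98/5) → f = -392/5

The maximum is at (33/7, 157/7). Substituting into each constraint, equality holds for (2) and (4); the remaining constraints have slack.

(2) and (4)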